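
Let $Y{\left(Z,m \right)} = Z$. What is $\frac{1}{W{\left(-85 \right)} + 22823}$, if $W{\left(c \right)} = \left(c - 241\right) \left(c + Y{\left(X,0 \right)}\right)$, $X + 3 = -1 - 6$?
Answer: $\frac{1}{53793} \approx 1.859 \cdot 10^{-5}$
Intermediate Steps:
$X = -10$ ($X = -3 - 7 = -10$)
$W{\left(c \right)} = \left(-241 + c\right) \left(-10 + c\right)$ ($W{\left(c \right)} = \left(c - 241\right) \left(c - 10\right) = \left(-241 + c\right) \left(-10 + c\right)$)
$\frac{1}{W{\left(-85 \right)} + 22823} = \frac{1}{\left(2410 + \left(-85\right)^{2} - -21335\right) + 22823} = \frac{1}{\left(2410 + 7225 + 21335\right) + 22823} = \frac{1}{30970 + 22823} = \frac{1}{53793}$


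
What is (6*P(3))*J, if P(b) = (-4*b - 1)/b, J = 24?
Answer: -624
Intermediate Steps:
P(b) = (-1 - 4*b)/b
(6*P(3))*J = (6*(-4 - 1/3))*24 = (6*(-4 - 1*⅓))*24 = (6*(-4 - ⅓))*24 = (6*(-13/3))*24 = -26*24 = -624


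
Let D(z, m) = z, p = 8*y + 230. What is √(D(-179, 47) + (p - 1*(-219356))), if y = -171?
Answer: √218039 ≈ 466.95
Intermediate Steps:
p = -1138 (p = 8*(-171) + 230 = -1368 + 230 = -1138)
√(D(-179, 47) + (p - 1*(-219356))) = √(-179 + (-1138 - 1*(-219356))) = √(-179 + (-1138 + 219356)) = √(-179 + 218218) = √218039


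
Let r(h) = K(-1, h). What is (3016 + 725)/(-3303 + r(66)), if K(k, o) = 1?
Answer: -3741/3302 ≈ -1.1329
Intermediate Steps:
r(h) = 1
(3016 + 725)/(-3303 + r(66)) = (3016 + 725)/(-3303 + 1) = 3741/(-3302) = 3741*(-1/3302) = -3741/3302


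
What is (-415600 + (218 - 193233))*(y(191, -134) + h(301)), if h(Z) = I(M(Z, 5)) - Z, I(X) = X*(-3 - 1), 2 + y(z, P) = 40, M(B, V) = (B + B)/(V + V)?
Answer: 306620237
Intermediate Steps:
M(B, V) = B/V (M(B, V) = (2*B)/((2*V)) = (2*B)*(1/(2*V)) = B/V)
y(z, P) = 38 (y(z, P) = -2 + 40 = 38)
I(X) = -4*X (I(X) = X*(-4) = -4*X)
h(Z) = -9*Z/5 (h(Z) = -4*Z/5 - Z = -9*Z/5)
(-415600 + (218 - 193233))*(y(191, -134) + h(301)) = (-415600 + (218 - 193233))*(38 - 9/5*301) = (-415600 - 193015)*(38 - 2709/5) = -608615*(-2519/5) = 306620237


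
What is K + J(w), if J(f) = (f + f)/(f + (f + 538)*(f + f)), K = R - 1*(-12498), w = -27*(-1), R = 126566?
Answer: 157281386/1131 ≈ 1.3906e+5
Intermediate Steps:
w = 27
K = 139064 (K = 126566 - 1*(-12498) = 126566 + 12498 = 139064)
J(f) = 2*f/(f + 2*f*(538 + f)) (J(f) = (2*f)/(f + (538 + f)*(2*f)) = (2*f)/(f + 2*f*(538 + f)) = 2*f/(f + 2*f*(538 + f)))
K + J(w) = 139064 + 2/(1077 + 2*27) = 139064 + 2/(1077 + 54) = 139064 + 2/1131 = 157281386/1131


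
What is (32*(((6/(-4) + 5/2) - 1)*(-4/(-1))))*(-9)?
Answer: 0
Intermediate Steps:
(32*(((6/(-4) + 5/2) - 1)*(-4/(-1))))*(-9) = (32*(((6*(-¼) + 5*(½)) - 1)*(-4*(-1))))*(-9) = (32*(((-3/2 + 5/2) - 1)*4))*(-9) = (32*((1 - 1)*4))*(-9) = (32*(0*4))*(-9) = (32*0)*(-9) = 0*(-9) = 0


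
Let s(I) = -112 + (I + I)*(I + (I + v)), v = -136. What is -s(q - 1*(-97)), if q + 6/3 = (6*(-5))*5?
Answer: -26948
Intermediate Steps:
q = -152 (q = -2 + (6*(-5))*5 = -2 - 30*5 = -2 - 150 = -152)
s(I) = -112 + 2*I*(-136 + 2*I) (s(I) = -112 + (I + I)*(I + (I - 136)) = -112 + (2*I)*(I + (-136 + I)) = -112 + (2*I)*(-136 + 2*I) = -112 + 2*I*(-136 + 2*I))
-s(q - 1*(-97)) = -(-112 - 272*(-152 - 1*(-97)) + 4*(-152 - 1*(-97))**2) = -(-112 - 272*(-152 + 97) + 4*(-152 + 97)**2) = -(-112 - 272*(-55) + 4*(-55)**2) = -(-112 + 14960 + 4*3025) = -(-112 + 14960 + 12100) = -1*26948 = -26948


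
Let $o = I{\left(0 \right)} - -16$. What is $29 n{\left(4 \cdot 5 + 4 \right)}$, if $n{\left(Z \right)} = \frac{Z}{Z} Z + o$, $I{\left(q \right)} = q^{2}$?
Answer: $1160$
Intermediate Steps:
$o = 16$ ($o = 0^{2} - -16 = 0 + 16 = 16$)
$n{\left(Z \right)} = 16 + Z$ ($n{\left(Z \right)} = \frac{Z}{Z} Z + 16 = 1 Z + 16 = Z + 16 = 16 + Z$)
$29 n{\left(4 \cdot 5 + 4 \right)} = 29 \left(16 + \left(4 \cdot 5 + 4\right)\right) = 29 \left(16 + \left(20 + 4\right)\right) = 29 \left(16 + 24\right) = 29 \cdot 40 = 1160$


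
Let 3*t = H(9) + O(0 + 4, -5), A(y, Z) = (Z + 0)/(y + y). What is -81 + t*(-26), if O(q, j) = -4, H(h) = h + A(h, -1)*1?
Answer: -3344/27 ≈ -123.85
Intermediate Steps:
A(y, Z) = Z/(2*y) (A(y, Z) = Z/((2*y)) = Z*(1/(2*y)) = Z/(2*y))
H(h) = h - 1/(2*h) (H(h) = h + ((½)*(-1)/h)*1 = h - 1/(2*h)*1 = h - 1/(2*h))
t = 89/54 (t = ((9 - ½/9) - 4)/3 = ((9 - ½*⅑) - 4)/3 = ((9 - 1/18) - 4)/3 = (161/18 - 4)/3 = (⅓)*(89/18) = 89/54 ≈ 1.6481)
-81 + t*(-26) = -81 + (89/54)*(-26) = -81 - 1157/27 = -3344/27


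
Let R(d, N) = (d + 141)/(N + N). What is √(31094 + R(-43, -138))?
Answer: √592147374/138 ≈ 176.33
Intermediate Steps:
R(d, N) = (141 + d)/(2*N) (R(d, N) = (141 + d)/((2*N)) = (141 + d)*(1/(2*N)) = (141 + d)/(2*N))
√(31094 + R(-43, -138)) = √(31094 + (½)*(141 - 43)/(-138)) = √(31094 + (½)*(-1/138)*98) = √(31094 - 49/138) = √(4290923/138) = √592147374/138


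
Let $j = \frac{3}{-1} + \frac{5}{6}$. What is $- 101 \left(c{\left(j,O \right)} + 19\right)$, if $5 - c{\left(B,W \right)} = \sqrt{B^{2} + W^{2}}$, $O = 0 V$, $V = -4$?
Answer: $- \frac{13231}{6} \approx -2205.2$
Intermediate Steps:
$O = 0$ ($O = 0 \left(-4\right) = 0$)
$j = - \frac{13}{6}$ ($j = 3 \left(-1\right) + 5 \cdot \frac{1}{6} = -3 + \frac{5}{6} = - \frac{13}{6} \approx -2.1667$)
$c{\left(B,W \right)} = 5 - \sqrt{B^{2} + W^{2}}$
$- 101 \left(c{\left(j,O \right)} + 19\right) = - 101 \left(\left(5 - \sqrt{\left(- \frac{13}{6}\right)^{2} + 0^{2}}\right) + 19\right) = - 101 \left(\left(5 - \sqrt{\frac{169}{36} + 0}\right) + 19\right) = - 101 \left(\left(5 - \sqrt{\frac{169}{36}}\right) + 19\right) = - 101 \left(\left(5 - \frac{13}{6}\right) + 19\right) = - 101 \left(\frac{17}{6} + 19\right) = \left(-101\right) \frac{131}{6} = - \frac{13231}{6}$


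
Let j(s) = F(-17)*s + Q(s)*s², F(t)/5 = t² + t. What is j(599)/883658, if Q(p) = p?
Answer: 215736439/883658 ≈ 244.14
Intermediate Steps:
F(t) = 5*t + 5*t² (F(t) = 5*(t² + t) = 5*(t + t²) = 5*t + 5*t²)
j(s) = s³ + 1360*s (j(s) = (5*(-17)*(1 - 17))*s + s*s² = (5*(-17)*(-16))*s + s³ = 1360*s + s³ = s³ + 1360*s)
j(599)/883658 = (599*(1360 + 599²))/883658 = (599*(1360 + 358801))*(1/883658) = (599*360161)*(1/883658) = 215736439*(1/883658) = 215736439/883658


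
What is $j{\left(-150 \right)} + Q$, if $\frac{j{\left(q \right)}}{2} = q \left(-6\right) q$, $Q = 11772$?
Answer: $-258228$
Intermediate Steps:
$j{\left(q \right)} = - 12 q^{2}$ ($j{\left(q \right)} = 2 q \left(-6\right) q = 2 - 6 q q = 2 \left(- 6 q^{2}\right) = - 12 q^{2}$)
$j{\left(-150 \right)} + Q = - 12 \left(-150\right)^{2} + 11772 = \left(-12\right) 22500 + 11772 = -270000 + 11772 = -258228$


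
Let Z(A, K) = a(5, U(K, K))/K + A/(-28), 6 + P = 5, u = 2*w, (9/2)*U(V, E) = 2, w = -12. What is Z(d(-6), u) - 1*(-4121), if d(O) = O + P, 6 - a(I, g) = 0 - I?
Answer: 98899/24 ≈ 4120.8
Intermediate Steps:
U(V, E) = 4/9 (U(V, E) = (2/9)*2 = 4/9)
a(I, g) = 6 + I (a(I, g) = 6 - (0 - I) = 6 - (-1)*I = 6 + I)
u = -24 (u = 2*(-12) = -24)
P = -1 (P = -6 + 5 = -1)
d(O) = -1 + O (d(O) = O - 1 = -1 + O)
Z(A, K) = 11/K - A/28 (Z(A, K) = (6 + 5)/K + A/(-28) = 11/K + A*(-1/28) = 11/K - A/28)
Z(d(-6), u) - 1*(-4121) = (11/(-24) - (-1 - 6)/28) - 1*(-4121) = (11*(-1/24) - 1/28*(-7)) + 4121 = (-11/24 + 1/4) + 4121 = -5/24 + 4121 = 98899/24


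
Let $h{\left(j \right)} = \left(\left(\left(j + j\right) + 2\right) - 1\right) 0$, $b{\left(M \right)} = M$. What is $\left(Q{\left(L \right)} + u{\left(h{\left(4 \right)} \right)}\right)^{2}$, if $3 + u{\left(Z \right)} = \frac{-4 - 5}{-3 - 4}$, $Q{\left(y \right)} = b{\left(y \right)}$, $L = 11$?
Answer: $\frac{4225}{49} \approx 86.224$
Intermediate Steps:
$h{\left(j \right)} = 0$ ($h{\left(j \right)} = \left(\left(2 j + 2\right) - 1\right) 0 = \left(\left(2 + 2 j\right) - 1\right) 0 = \left(1 + 2 j\right) 0 = 0$)
$Q{\left(y \right)} = y$
$u{\left(Z \right)} = - \frac{12}{7}$ ($u{\left(Z \right)} = -3 + \frac{-4 - 5}{-3 - 4} = -3 - \frac{9}{-7} = -3 - - \frac{9}{7} = -3 + \frac{9}{7} = - \frac{12}{7}$)
$\left(Q{\left(L \right)} + u{\left(h{\left(4 \right)} \right)}\right)^{2} = \left(11 - \frac{12}{7}\right)^{2} = \left(\frac{65}{7}\right)^{2} = \frac{4225}{49}$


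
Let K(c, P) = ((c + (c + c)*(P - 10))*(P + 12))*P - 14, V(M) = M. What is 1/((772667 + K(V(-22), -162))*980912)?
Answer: 1/180625580033136 ≈ 5.5363e-15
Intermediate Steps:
K(c, P) = -14 + P*(12 + P)*(c + 2*c*(-10 + P)) (K(c, P) = ((c + (2*c)*(-10 + P))*(12 + P))*P - 14 = ((c + 2*c*(-10 + P))*(12 + P))*P - 14 = ((12 + P)*(c + 2*c*(-10 + P)))*P - 14 = P*(12 + P)*(c + 2*c*(-10 + P)) - 14 = -14 + P*(12 + P)*(c + 2*c*(-10 + P)))
1/((772667 + K(V(-22), -162))*980912) = 1/((772667 + (-14 - 228*(-162)*(-22) + 2*(-22)*(-162)**3 + 5*(-22)*(-162)**2))*980912) = (1/980912)/(772667 + (-14 - 812592 + 2*(-22)*(-4251528) + 5*(-22)*26244)) = (1/980912)/(772667 + (-14 - 812592 + 187067232 - 2886840)) = (1/980912)/(772667 + 183367786) = (1/980912)/184140453 = (1/184140453)*(1/980912) = 1/180625580033136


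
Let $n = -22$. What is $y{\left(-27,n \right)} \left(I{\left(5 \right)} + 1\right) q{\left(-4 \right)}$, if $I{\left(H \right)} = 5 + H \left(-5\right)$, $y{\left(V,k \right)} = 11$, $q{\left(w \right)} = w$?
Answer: $836$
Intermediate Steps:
$I{\left(H \right)} = 5 - 5 H$
$y{\left(-27,n \right)} \left(I{\left(5 \right)} + 1\right) q{\left(-4 \right)} = 11 \left(\left(5 - 25\right) + 1\right) \left(-4\right) = 11 \left(-20 + 1\right) \left(-4\right) = 11 \left(\left(-19\right) \left(-4\right)\right) = 11 \cdot 76 = 836$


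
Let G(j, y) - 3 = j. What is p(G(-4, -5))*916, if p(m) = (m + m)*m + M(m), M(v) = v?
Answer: 916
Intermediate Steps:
G(j, y) = 3 + j
p(m) = m + 2*m² (p(m) = (m + m)*m + m = (2*m)*m + m = 2*m² + m = m + 2*m²)
p(G(-4, -5))*916 = ((3 - 4)*(1 + 2*(3 - 4)))*916 = -(1 + 2*(-1))*916 = -(1 - 2)*916 = -1*(-1)*916 = 1*916 = 916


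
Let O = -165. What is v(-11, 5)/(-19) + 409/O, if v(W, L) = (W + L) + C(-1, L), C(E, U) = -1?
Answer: -6616/3135 ≈ -2.1104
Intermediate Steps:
v(W, L) = -1 + L + W (v(W, L) = (W + L) - 1 = (L + W) - 1 = -1 + L + W)
v(-11, 5)/(-19) + 409/O = (-1 + 5 - 11)/(-19) + 409/(-165) = -7*(-1/19) + 409*(-1/165) = 7/19 - 409/165 = -6616/3135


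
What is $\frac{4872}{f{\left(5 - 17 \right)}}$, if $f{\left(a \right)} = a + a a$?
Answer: $\frac{406}{11} \approx 36.909$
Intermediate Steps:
$f{\left(a \right)} = a + a^{2}$
$\frac{4872}{f{\left(5 - 17 \right)}} = \frac{4872}{\left(5 - 17\right) \left(1 + \left(5 - 17\right)\right)} = \frac{4872}{\left(-12\right) \left(1 - 12\right)} = \frac{4872}{\left(-12\right) \left(-11\right)} = \frac{4872}{132} = 4872 \cdot \frac{1}{132} = \frac{406}{11}$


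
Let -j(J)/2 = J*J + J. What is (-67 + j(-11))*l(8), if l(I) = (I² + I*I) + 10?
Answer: -39606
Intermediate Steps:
j(J) = -2*J - 2*J² (j(J) = -2*(J*J + J) = -2*(J² + J) = -2*(J + J²) = -2*J - 2*J²)
l(I) = 10 + 2*I² (l(I) = (I² + I²) + 10 = 2*I² + 10 = 10 + 2*I²)
(-67 + j(-11))*l(8) = (-67 - 2*(-11)*(1 - 11))*(10 + 2*8²) = (-67 - 2*(-11)*(-10))*(10 + 2*64) = (-67 - 220)*(10 + 128) = -287*138 = -39606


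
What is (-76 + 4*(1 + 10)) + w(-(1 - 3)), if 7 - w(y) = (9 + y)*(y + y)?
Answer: -69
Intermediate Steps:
w(y) = 7 - 2*y*(9 + y) (w(y) = 7 - (9 + y)*(y + y) = 7 - (9 + y)*2*y = 7 - 2*y*(9 + y))
(-76 + 4*(1 + 10)) + w(-(1 - 3)) = (-76 + 4*(1 + 10)) + (7 - (-18)*(1 - 3) - 2*(1 - 3)**2) = (-76 + 4*11) + (7 - (-18)*(-2) - 2*(-1*(-2))**2) = (-76 + 44) + (7 - 18*2 - 2*2**2) = -32 + (7 - 36 - 2*4) = -32 + (7 - 36 - 8) = -32 - 37 = -69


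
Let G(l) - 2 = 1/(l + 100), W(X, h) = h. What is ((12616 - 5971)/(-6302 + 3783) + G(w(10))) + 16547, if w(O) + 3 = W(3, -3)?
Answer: 3917949403/236786 ≈ 16546.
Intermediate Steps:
w(O) = -6 (w(O) = -3 - 3 = -6)
G(l) = 2 + 1/(100 + l) (G(l) = 2 + 1/(l + 100) = 2 + 1/(100 + l))
((12616 - 5971)/(-6302 + 3783) + G(w(10))) + 16547 = ((12616 - 5971)/(-6302 + 3783) + (201 + 2*(-6))/(100 - 6)) + 16547 = (6645/(-2519) + (201 - 12)/94) + 16547 = (6645*(-1/2519) + (1/94)*189) + 16547 = (-6645/2519 + 189/94) + 16547 = -148539/236786 + 16547 = 3917949403/236786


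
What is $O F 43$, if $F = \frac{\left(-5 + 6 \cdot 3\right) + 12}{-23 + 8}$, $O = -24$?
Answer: $1720$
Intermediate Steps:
$F = - \frac{5}{3}$ ($F = \frac{\left(-5 + 18\right) + 12}{-15} = \left(13 + 12\right) \left(- \frac{1}{15}\right) = 25 \left(- \frac{1}{15}\right) = - \frac{5}{3} \approx -1.6667$)
$O F 43 = \left(-24\right) \left(- \frac{5}{3}\right) 43 = 40 \cdot 43 = 1720$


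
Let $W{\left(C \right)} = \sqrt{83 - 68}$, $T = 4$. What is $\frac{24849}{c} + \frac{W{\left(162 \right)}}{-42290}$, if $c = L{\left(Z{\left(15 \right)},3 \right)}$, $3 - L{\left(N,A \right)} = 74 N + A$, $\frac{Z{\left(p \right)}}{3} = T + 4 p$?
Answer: $- \frac{8283}{4736} - \frac{\sqrt{15}}{42290} \approx -1.749$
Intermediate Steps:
$W{\left(C \right)} = \sqrt{15}$
$Z{\left(p \right)} = 12 + 12 p$ ($Z{\left(p \right)} = 3 \left(4 + 4 p\right) = 12 + 12 p$)
$L{\left(N,A \right)} = 3 - A - 74 N$ ($L{\left(N,A \right)} = 3 - \left(74 N + A\right) = 3 - \left(A + 74 N\right) = 3 - A - 74 N$)
$c = -14208$ ($c = 3 - 3 - 74 \left(12 + 12 \cdot 15\right) = 3 - 3 - 74 \left(12 + 180\right) = 3 - 3 - 14208 = -14208$)
$\frac{24849}{c} + \frac{W{\left(162 \right)}}{-42290} = \frac{24849}{-14208} + \frac{\sqrt{15}}{-42290} = 24849 \left(- \frac{1}{14208}\right) + \sqrt{15} \left(- \frac{1}{42290}\right) = - \frac{8283}{4736} - \frac{\sqrt{15}}{42290}$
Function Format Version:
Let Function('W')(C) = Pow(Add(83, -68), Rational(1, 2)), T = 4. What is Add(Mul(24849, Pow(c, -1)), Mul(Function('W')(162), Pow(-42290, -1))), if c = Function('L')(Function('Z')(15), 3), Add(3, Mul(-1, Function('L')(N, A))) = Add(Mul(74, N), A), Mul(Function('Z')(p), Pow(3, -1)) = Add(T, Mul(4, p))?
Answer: Add(Rational(-8283, 4736), Mul(Rational(-1, 42290), Pow(15, Rational(1, 2)))) ≈ -1.7490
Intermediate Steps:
Function('W')(C) = Pow(15, Rational(1, 2))
Function('Z')(p) = Add(12, Mul(12, p)) (Function('Z')(p) = Mul(3, Add(4, Mul(4, p))) = Add(12, Mul(12, p)))
Function('L')(N, A) = Add(3, Mul(-1, A), Mul(-74, N)) (Function('L')(N, A) = Add(3, Mul(-1, Add(Mul(74, N), A))) = Add(3, Mul(-1, Add(A, Mul(74, N)))) = Add(3, Add(Mul(-1, A), Mul(-74, N))) = Add(3, Mul(-1, A), Mul(-74, N)))
c = -14208 (c = Add(3, Mul(-1, 3), Mul(-74, Add(12, Mul(12, 15)))) = Add(3, -3, Mul(-74, Add(12, 180))) = Add(3, -3, Mul(-74, 192)) = Add(3, -3, -14208) = -14208)
Add(Mul(24849, Pow(c, -1)), Mul(Function('W')(162), Pow(-42290, -1))) = Add(Mul(24849, Pow(-14208, -1)), Mul(Pow(15, Rational(1, 2)), Pow(-42290, -1))) = Add(Mul(24849, Rational(-1, 14208)), Mul(Pow(15, Rational(1, 2)), Rational(-1, 42290))) = Add(Rational(-8283, 4736), Mul(Rational(-1, 42290), Pow(15, Rational(1, 2))))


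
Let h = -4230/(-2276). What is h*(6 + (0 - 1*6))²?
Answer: 0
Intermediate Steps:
h = 2115/1138 (h = -4230*(-1/2276) = 2115/1138 ≈ 1.8585)
h*(6 + (0 - 1*6))² = 2115*(6 + (0 - 1*6))²/1138 = 2115*(6 + (0 - 6))²/1138 = 2115*(6 - 6)²/1138 = (2115/1138)*0² = (2115/1138)*0 = 0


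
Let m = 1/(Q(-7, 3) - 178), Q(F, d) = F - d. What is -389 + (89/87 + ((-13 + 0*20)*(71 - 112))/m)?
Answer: -8751502/87 ≈ -1.0059e+5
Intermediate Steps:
m = -1/188 (m = 1/((-7 - 1*3) - 178) = 1/((-7 - 3) - 178) = 1/(-10 - 178) = 1/(-188) = -1/188 ≈ -0.0053191)
-389 + (89/87 + ((-13 + 0*20)*(71 - 112))/m) = -389 + (89/87 + ((-13 + 0*20)*(71 - 112))/(-1/188)) = -389 + (89*(1/87) + ((-13 + 0)*(-41))*(-188)) = -389 + (89/87 - 13*(-41)*(-188)) = -389 + (89/87 + 533*(-188)) = -389 + (89/87 - 100204) = -389 - 8717659/87 = -8751502/87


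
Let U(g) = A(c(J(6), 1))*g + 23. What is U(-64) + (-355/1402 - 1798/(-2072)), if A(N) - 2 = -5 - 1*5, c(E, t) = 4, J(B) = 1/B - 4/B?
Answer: 388982569/726236 ≈ 535.61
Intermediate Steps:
J(B) = -3/B (J(B) = 1/B - 4/B = -3/B)
A(N) = -8 (A(N) = 2 + (-5 - 1*5) = 2 + (-5 - 5) = 2 - 10 = -8)
U(g) = 23 - 8*g (U(g) = -8*g + 23 = 23 - 8*g)
U(-64) + (-355/1402 - 1798/(-2072)) = (23 - 8*(-64)) + (-355/1402 - 1798/(-2072)) = (23 + 512) + (-355*1/1402 - 1798*(-1/2072)) = 535 + (-355/1402 + 899/1036) = 535 + 446309/726236 = 388982569/726236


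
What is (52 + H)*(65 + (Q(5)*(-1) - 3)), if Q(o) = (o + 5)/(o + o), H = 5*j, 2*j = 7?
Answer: 8479/2 ≈ 4239.5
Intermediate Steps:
j = 7/2 (j = (½)*7 = 7/2 ≈ 3.5000)
H = 35/2 (H = 5*(7/2) = 35/2 ≈ 17.500)
Q(o) = (5 + o)/(2*o) (Q(o) = (5 + o)/((2*o)) = (5 + o)*(1/(2*o)) = (5 + o)/(2*o))
(52 + H)*(65 + (Q(5)*(-1) - 3)) = (52 + 35/2)*(65 + (((½)*(5 + 5)/5)*(-1) - 3)) = 139*(65 + (((½)*(⅕)*10)*(-1) - 3))/2 = 139*(65 + (1*(-1) - 3))/2 = 139*(65 + (-1 - 3))/2 = 139*(65 - 4)/2 = (139/2)*61 = 8479/2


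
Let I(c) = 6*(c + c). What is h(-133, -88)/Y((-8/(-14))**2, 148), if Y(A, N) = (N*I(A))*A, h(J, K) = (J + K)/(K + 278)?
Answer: -530621/86384640 ≈ -0.0061425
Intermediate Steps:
I(c) = 12*c (I(c) = 6*(2*c) = 12*c)
h(J, K) = (J + K)/(278 + K)
Y(A, N) = 12*N*A**2 (Y(A, N) = (N*(12*A))*A = (12*A*N)*A = 12*N*A**2)
h(-133, -88)/Y((-8/(-14))**2, 148) = ((-133 - 88)/(278 - 88))/((12*148*((-8/(-14))**2)**2)) = (-221/190)/((12*148*((-8*(-1/14))**2)**2)) = ((1/190)*(-221))/((12*148*((4/7)**2)**2)) = -221/(190*(12*148*(16/49)**2)) = -221/(190*(12*148*(256/2401))) = -221/(190*454656/2401) = -221/190*2401/454656 = -530621/86384640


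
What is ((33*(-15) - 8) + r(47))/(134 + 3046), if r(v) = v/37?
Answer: -1547/9805 ≈ -0.15778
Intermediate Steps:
r(v) = v/37 (r(v) = v*(1/37) = v/37)
((33*(-15) - 8) + r(47))/(134 + 3046) = ((33*(-15) - 8) + (1/37)*47)/(134 + 3046) = ((-495 - 8) + 47/37)/3180 = (-503 + 47/37)*(1/3180) = -18564/37*1/3180 = -1547/9805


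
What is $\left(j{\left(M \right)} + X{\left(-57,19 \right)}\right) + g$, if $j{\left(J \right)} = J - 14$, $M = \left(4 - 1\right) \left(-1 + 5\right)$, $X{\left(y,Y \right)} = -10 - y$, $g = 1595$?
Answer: $1640$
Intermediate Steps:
$M = 12$ ($M = \left(4 - 1\right) 4 = 3 \cdot 4 = 12$)
$j{\left(J \right)} = -14 + J$
$\left(j{\left(M \right)} + X{\left(-57,19 \right)}\right) + g = \left(\left(-14 + 12\right) - -47\right) + 1595 = \left(-2 + \left(-10 + 57\right)\right) + 1595 = \left(-2 + 47\right) + 1595 = 45 + 1595 = 1640$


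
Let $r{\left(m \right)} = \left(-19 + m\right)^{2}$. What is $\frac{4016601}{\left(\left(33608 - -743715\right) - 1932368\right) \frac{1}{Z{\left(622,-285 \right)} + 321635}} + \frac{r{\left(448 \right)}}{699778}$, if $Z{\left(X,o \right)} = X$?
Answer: $- \frac{301925629158408567}{269425026670} \approx -1.1206 \cdot 10^{6}$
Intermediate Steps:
$\frac{4016601}{\left(\left(33608 - -743715\right) - 1932368\right) \frac{1}{Z{\left(622,-285 \right)} + 321635}} + \frac{r{\left(448 \right)}}{699778} = \frac{4016601}{\left(\left(33608 - -743715\right) - 1932368\right) \frac{1}{622 + 321635}} + \frac{\left(-19 + 448\right)^{2}}{699778} = \frac{4016601}{\left(\left(33608 + 743715\right) - 1932368\right) \frac{1}{322257}} + 429^{2} \cdot \frac{1}{699778} = \frac{4016601}{\left(777323 - 1932368\right) \frac{1}{322257}} + 184041 \cdot \frac{1}{699778} = \frac{4016601}{\left(-1155045\right) \frac{1}{322257}} + \frac{184041}{699778} = \frac{4016601}{- \frac{385015}{107419}} + \frac{184041}{699778} = 4016601 \left(- \frac{107419}{385015}\right) + \frac{184041}{699778} = - \frac{431459262819}{385015} + \frac{184041}{699778} = - \frac{301925629158408567}{269425026670}$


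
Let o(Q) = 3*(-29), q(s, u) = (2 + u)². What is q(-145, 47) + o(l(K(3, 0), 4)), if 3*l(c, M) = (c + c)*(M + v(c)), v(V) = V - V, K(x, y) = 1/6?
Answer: 2314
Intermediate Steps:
K(x, y) = ⅙
v(V) = 0
l(c, M) = 2*M*c/3 (l(c, M) = ((c + c)*(M + 0))/3 = ((2*c)*M)/3 = (2*M*c)/3 = 2*M*c/3)
o(Q) = -87
q(-145, 47) + o(l(K(3, 0), 4)) = (2 + 47)² - 87 = 49² - 87 = 2401 - 87 = 2314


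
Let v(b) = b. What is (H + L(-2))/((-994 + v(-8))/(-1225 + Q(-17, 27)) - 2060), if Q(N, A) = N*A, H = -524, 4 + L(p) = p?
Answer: 446260/1734019 ≈ 0.25736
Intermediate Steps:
L(p) = -4 + p
Q(N, A) = A*N
(H + L(-2))/((-994 + v(-8))/(-1225 + Q(-17, 27)) - 2060) = (-524 + (-4 - 2))/((-994 - 8)/(-1225 + 27*(-17)) - 2060) = (-524 - 6)/(-1002/(-1225 - 459) - 2060) = -530/(-1002/(-1684) - 2060) = -530/(-1002*(-1/1684) - 2060) = -530/(501/842 - 2060) = -530/(-1734019/842) = -530*(-842/1734019) = 446260/1734019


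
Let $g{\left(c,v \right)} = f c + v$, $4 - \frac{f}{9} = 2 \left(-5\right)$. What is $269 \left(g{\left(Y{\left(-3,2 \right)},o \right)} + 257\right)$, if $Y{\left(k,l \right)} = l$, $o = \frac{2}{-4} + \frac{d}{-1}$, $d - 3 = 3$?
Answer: $\frac{270345}{2} \approx 1.3517 \cdot 10^{5}$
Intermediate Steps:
$f = 126$ ($f = 36 - 9 \cdot 2 \left(-5\right) = 36 - -90 = 36 + 90 = 126$)
$d = 6$ ($d = 3 + 3 = 6$)
$o = - \frac{13}{2}$ ($o = \frac{2}{-4} + \frac{6}{-1} = 2 \left(- \frac{1}{4}\right) + 6 \left(-1\right) = - \frac{1}{2} - 6 = - \frac{13}{2} \approx -6.5$)
$g{\left(c,v \right)} = v + 126 c$ ($g{\left(c,v \right)} = 126 c + v = v + 126 c$)
$269 \left(g{\left(Y{\left(-3,2 \right)},o \right)} + 257\right) = 269 \left(\left(- \frac{13}{2} + 126 \cdot 2\right) + 257\right) = 269 \left(\left(- \frac{13}{2} + 252\right) + 257\right) = 269 \left(\frac{491}{2} + 257\right) = 269 \cdot \frac{1005}{2} = \frac{270345}{2}$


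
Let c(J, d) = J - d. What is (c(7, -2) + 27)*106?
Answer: 3816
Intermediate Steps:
(c(7, -2) + 27)*106 = ((7 - 1*(-2)) + 27)*106 = ((7 + 2) + 27)*106 = (9 + 27)*106 = 36*106 = 3816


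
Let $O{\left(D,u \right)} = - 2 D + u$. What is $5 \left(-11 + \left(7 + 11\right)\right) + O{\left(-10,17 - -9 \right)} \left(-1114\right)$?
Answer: $-51209$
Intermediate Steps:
$O{\left(D,u \right)} = u - 2 D$
$5 \left(-11 + \left(7 + 11\right)\right) + O{\left(-10,17 - -9 \right)} \left(-1114\right) = 5 \left(-11 + \left(7 + 11\right)\right) + \left(\left(17 - -9\right) - -20\right) \left(-1114\right) = 5 \left(-11 + 18\right) + \left(\left(17 + 9\right) + 20\right) \left(-1114\right) = 5 \cdot 7 + \left(26 + 20\right) \left(-1114\right) = 35 + 46 \left(-1114\right) = 35 - 51244 = -51209$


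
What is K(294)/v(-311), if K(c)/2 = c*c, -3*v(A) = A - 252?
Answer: 518616/563 ≈ 921.17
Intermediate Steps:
v(A) = 84 - A/3 (v(A) = -(A - 252)/3 = -(-252 + A)/3 = 84 - A/3)
K(c) = 2*c**2 (K(c) = 2*(c*c) = 2*c**2)
K(294)/v(-311) = (2*294**2)/(84 - 1/3*(-311)) = (2*86436)/(84 + 311/3) = 172872/(563/3) = 172872*(3/563) = 518616/563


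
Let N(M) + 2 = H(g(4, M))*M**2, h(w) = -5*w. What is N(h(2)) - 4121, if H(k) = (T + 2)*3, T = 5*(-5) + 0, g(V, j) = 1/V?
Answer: -11023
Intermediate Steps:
T = -25 (T = -25 + 0 = -25)
H(k) = -69 (H(k) = (-25 + 2)*3 = -23*3 = -69)
N(M) = -2 - 69*M**2
N(h(2)) - 4121 = (-2 - 69*(-5*2)**2) - 4121 = (-2 - 69*(-10)**2) - 4121 = (-2 - 69*100) - 4121 = (-2 - 6900) - 4121 = -6902 - 4121 = -11023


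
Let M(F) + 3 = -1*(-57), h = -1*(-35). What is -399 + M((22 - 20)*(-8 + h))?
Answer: -345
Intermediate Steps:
h = 35
M(F) = 54 (M(F) = -3 - 1*(-57) = -3 + 57 = 54)
-399 + M((22 - 20)*(-8 + h)) = -399 + 54 = -345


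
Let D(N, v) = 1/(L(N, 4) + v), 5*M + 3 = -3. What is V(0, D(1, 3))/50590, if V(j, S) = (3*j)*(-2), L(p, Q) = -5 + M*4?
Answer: 0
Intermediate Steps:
M = -6/5 (M = -⅗ + (⅕)*(-3) = -⅗ - ⅗ = -6/5 ≈ -1.2000)
L(p, Q) = -49/5 (L(p, Q) = -5 - 6/5*4 = -5 - 24/5 = -49/5)
D(N, v) = 1/(-49/5 + v)
V(j, S) = -6*j
V(0, D(1, 3))/50590 = -6*0/50590 = 0*(1/50590) = 0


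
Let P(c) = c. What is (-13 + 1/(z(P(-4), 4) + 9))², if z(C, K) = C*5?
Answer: 20736/121 ≈ 171.37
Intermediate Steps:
z(C, K) = 5*C
(-13 + 1/(z(P(-4), 4) + 9))² = (-13 + 1/(5*(-4) + 9))² = (-13 + 1/(-20 + 9))² = (-13 + 1/(-11))² = (-13 - 1/11)² = (-144/11)² = 20736/121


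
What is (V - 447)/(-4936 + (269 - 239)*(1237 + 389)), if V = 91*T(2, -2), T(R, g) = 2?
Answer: -265/43844 ≈ -0.0060442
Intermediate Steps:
V = 182 (V = 91*2 = 182)
(V - 447)/(-4936 + (269 - 239)*(1237 + 389)) = (182 - 447)/(-4936 + (269 - 239)*(1237 + 389)) = -265/(-4936 + 30*1626) = -265/(-4936 + 48780) = -265/43844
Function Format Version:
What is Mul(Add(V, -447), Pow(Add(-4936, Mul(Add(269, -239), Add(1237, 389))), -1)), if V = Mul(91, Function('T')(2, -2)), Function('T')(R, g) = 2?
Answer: Rational(-265, 43844) ≈ -0.0060442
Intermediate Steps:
V = 182 (V = Mul(91, 2) = 182)
Mul(Add(V, -447), Pow(Add(-4936, Mul(Add(269, -239), Add(1237, 389))), -1)) = Mul(Add(182, -447), Pow(Add(-4936, Mul(Add(269, -239), Add(1237, 389))), -1)) = Mul(-265, Pow(Add(-4936, Mul(30, 1626)), -1)) = Mul(-265, Pow(Add(-4936, 48780), -1)) = Mul(-265, Pow(43844, -1)) = Mul(-265, Rational(1, 43844)) = Rational(-265, 43844)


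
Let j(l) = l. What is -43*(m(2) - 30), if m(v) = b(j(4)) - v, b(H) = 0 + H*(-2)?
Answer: 1720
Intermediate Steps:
b(H) = -2*H (b(H) = 0 - 2*H = -2*H)
m(v) = -8 - v (m(v) = -2*4 - v = -8 - v)
-43*(m(2) - 30) = -43*((-8 - 1*2) - 30) = -43*((-8 - 2) - 30) = -43*(-10 - 30) = -43*(-40) = 1720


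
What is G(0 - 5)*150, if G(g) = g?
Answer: -750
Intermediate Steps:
G(0 - 5)*150 = (0 - 5)*150 = -5*150 = -750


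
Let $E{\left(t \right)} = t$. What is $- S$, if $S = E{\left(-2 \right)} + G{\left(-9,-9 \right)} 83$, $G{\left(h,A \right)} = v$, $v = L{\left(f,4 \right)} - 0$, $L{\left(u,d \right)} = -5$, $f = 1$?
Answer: $417$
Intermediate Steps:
$v = -5$ ($v = -5 - 0 = -5 + 0 = -5$)
$G{\left(h,A \right)} = -5$
$S = -417$ ($S = -2 - 415 = -417$)
$- S = \left(-1\right) \left(-417\right) = 417$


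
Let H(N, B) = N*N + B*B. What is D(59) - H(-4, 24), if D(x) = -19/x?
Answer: -34947/59 ≈ -592.32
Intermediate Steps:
H(N, B) = B² + N² (H(N, B) = N² + B² = B² + N²)
D(59) - H(-4, 24) = -19/59 - (24² + (-4)²) = -19*1/59 - (576 + 16) = -19/59 - 1*592 = -19/59 - 592 = -34947/59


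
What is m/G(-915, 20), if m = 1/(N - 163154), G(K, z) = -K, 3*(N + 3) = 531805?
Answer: 1/12911870 ≈ 7.7448e-8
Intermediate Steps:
N = 531796/3 (N = -3 + (⅓)*531805 = -3 + 531805/3 = 531796/3 ≈ 1.7727e+5)
m = 3/42334 (m = 1/(531796/3 - 163154) = 1/(42334/3) = 3/42334 ≈ 7.0865e-5)
m/G(-915, 20) = 3/(42334*((-1*(-915)))) = (3/42334)/915 = (3/42334)*(1/915) = 1/12911870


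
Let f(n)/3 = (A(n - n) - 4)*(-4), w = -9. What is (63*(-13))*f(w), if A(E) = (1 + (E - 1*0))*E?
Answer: -39312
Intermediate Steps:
A(E) = E*(1 + E) (A(E) = (1 + (E + 0))*E = (1 + E)*E = E*(1 + E))
f(n) = 48 (f(n) = 3*(((n - n)*(1 + (n - n)) - 4)*(-4)) = 3*((0*(1 + 0) - 4)*(-4)) = 3*((0*1 - 4)*(-4)) = 3*((0 - 4)*(-4)) = 3*(-4*(-4)) = 3*16 = 48)
(63*(-13))*f(w) = (63*(-13))*48 = -819*48 = -39312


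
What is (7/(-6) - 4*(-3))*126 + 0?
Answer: 1365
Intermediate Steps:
(7/(-6) - 4*(-3))*126 + 0 = (7*(-⅙) + 12)*126 + 0 = (-7/6 + 12)*126 + 0 = (65/6)*126 + 0 = 1365 + 0 = 1365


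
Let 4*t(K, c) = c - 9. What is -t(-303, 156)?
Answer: -147/4 ≈ -36.750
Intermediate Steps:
t(K, c) = -9/4 + c/4 (t(K, c) = (c - 9)/4 = (-9 + c)/4 = -9/4 + c/4)
-t(-303, 156) = -(-9/4 + (¼)*156) = -(-9/4 + 39) = -1*147/4 = -147/4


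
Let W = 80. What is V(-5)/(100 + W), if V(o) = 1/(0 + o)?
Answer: -1/900 ≈ -0.0011111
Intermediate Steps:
V(o) = 1/o
V(-5)/(100 + W) = 1/((100 + 80)*(-5)) = -⅕/180 = (1/180)*(-⅕) = -1/900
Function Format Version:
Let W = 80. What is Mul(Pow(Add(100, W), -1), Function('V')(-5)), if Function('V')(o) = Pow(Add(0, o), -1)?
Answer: Rational(-1, 900) ≈ -0.0011111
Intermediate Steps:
Function('V')(o) = Pow(o, -1)
Mul(Pow(Add(100, W), -1), Function('V')(-5)) = Mul(Pow(Add(100, 80), -1), Pow(-5, -1)) = Mul(Pow(180, -1), Rational(-1, 5)) = Mul(Rational(1, 180), Rational(-1, 5)) = Rational(-1, 900)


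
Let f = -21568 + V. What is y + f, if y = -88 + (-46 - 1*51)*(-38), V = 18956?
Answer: 986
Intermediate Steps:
f = -2612 (f = -21568 + 18956 = -2612)
y = 3598 (y = -88 + (-46 - 51)*(-38) = -88 - 97*(-38) = -88 + 3686 = 3598)
y + f = 3598 - 2612 = 986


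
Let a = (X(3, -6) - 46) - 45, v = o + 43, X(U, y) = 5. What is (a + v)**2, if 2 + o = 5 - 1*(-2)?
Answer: 1444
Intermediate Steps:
o = 5 (o = -2 + (5 - 1*(-2)) = -2 + (5 + 2) = -2 + 7 = 5)
v = 48 (v = 5 + 43 = 48)
a = -86 (a = (5 - 46) - 45 = -41 - 45 = -86)
(a + v)**2 = (-86 + 48)**2 = (-38)**2 = 1444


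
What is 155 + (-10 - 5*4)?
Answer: 125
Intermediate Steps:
155 + (-10 - 5*4) = 155 + (-10 - 20) = 155 - 30 = 125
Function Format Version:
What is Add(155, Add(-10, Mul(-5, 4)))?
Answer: 125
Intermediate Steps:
Add(155, Add(-10, Mul(-5, 4))) = Add(155, Add(-10, -20)) = Add(155, -30) = 125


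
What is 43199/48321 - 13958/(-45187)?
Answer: 202038287/167960079 ≈ 1.2029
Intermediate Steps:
43199/48321 - 13958/(-45187) = 43199*(1/48321) - 13958*(-1/45187) = 3323/3717 + 13958/45187 = 202038287/167960079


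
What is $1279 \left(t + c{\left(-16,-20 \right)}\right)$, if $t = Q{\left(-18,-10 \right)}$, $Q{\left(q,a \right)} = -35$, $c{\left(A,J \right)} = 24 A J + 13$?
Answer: $9794582$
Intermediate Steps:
$c{\left(A,J \right)} = 13 + 24 A J$ ($c{\left(A,J \right)} = 24 A J + 13 = 13 + 24 A J$)
$t = -35$
$1279 \left(t + c{\left(-16,-20 \right)}\right) = 1279 \left(-35 + \left(13 + 24 \left(-16\right) \left(-20\right)\right)\right) = 1279 \left(-35 + \left(13 + 7680\right)\right) = 1279 \left(-35 + 7693\right) = 1279 \cdot 7658 = 9794582$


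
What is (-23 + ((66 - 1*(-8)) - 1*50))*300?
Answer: 300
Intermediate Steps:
(-23 + ((66 - 1*(-8)) - 1*50))*300 = (-23 + ((66 + 8) - 50))*300 = (-23 + (74 - 50))*300 = (-23 + 24)*300 = 1*300 = 300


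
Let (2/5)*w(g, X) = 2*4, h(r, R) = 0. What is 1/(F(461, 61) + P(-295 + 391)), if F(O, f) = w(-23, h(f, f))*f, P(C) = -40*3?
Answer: 1/1100 ≈ 0.00090909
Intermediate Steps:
P(C) = -120
w(g, X) = 20 (w(g, X) = 5*(2*4)/2 = (5/2)*8 = 20)
F(O, f) = 20*f
1/(F(461, 61) + P(-295 + 391)) = 1/(20*61 - 120) = 1/(1220 - 120) = 1/1100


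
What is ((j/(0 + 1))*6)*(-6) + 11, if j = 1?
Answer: -25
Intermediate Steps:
((j/(0 + 1))*6)*(-6) + 11 = ((1/(0 + 1))*6)*(-6) + 11 = ((1/1)*6)*(-6) + 11 = ((1*1)*6)*(-6) + 11 = (1*6)*(-6) + 11 = 6*(-6) + 11 = -36 + 11 = -25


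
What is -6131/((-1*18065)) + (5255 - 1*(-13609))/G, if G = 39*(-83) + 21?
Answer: -6688768/1210355 ≈ -5.5263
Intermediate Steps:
G = -3216 (G = -3237 + 21 = -3216)
-6131/((-1*18065)) + (5255 - 1*(-13609))/G = -6131/((-1*18065)) + (5255 - 1*(-13609))/(-3216) = -6131/(-18065) + (5255 + 13609)*(-1/3216) = -6131*(-1/18065) + 18864*(-1/3216) = 6131/18065 - 393/67 = -6688768/1210355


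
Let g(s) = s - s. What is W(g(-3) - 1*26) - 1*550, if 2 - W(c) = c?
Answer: -522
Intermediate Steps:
g(s) = 0
W(c) = 2 - c
W(g(-3) - 1*26) - 1*550 = (2 - (0 - 1*26)) - 1*550 = (2 - (0 - 26)) - 550 = (2 - 1*(-26)) - 550 = (2 + 26) - 550 = 28 - 550 = -522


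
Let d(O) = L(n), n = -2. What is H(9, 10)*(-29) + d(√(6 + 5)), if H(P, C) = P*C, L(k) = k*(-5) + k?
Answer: -2602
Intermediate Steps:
L(k) = -4*k (L(k) = -5*k + k = -4*k)
d(O) = 8 (d(O) = -4*(-2) = 8)
H(P, C) = C*P
H(9, 10)*(-29) + d(√(6 + 5)) = (10*9)*(-29) + 8 = 90*(-29) + 8 = -2610 + 8 = -2602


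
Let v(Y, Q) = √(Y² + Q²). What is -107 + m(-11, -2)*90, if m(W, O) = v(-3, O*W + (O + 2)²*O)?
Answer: -107 + 90*√493 ≈ 1891.3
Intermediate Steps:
v(Y, Q) = √(Q² + Y²)
m(W, O) = √(9 + (O*W + O*(2 + O)²)²) (m(W, O) = √((O*W + (O + 2)²*O)² + (-3)²) = √((O*W + (2 + O)²*O)² + 9) = √((O*W + O*(2 + O)²)² + 9) = √(9 + (O*W + O*(2 + O)²)²))
-107 + m(-11, -2)*90 = -107 + √(9 + (-2)²*(-11 + (2 - 2)²)²)*90 = -107 + √(9 + 4*(-11 + 0²)²)*90 = -107 + √(9 + 4*(-11 + 0)²)*90 = -107 + √(9 + 4*(-11)²)*90 = -107 + √(9 + 4*121)*90 = -107 + √(9 + 484)*90 = -107 + √493*90 = -107 + 90*√493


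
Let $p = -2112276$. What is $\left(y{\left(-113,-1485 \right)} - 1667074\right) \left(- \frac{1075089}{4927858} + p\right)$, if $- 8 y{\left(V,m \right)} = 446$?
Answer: $\frac{5339430461428544811}{1516264} \approx 3.5214 \cdot 10^{12}$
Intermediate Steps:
$y{\left(V,m \right)} = - \frac{223}{4}$ ($y{\left(V,m \right)} = \left(- \frac{1}{8}\right) 446 = - \frac{223}{4}$)
$\left(y{\left(-113,-1485 \right)} - 1667074\right) \left(- \frac{1075089}{4927858} + p\right) = \left(- \frac{223}{4} - 1667074\right) \left(- \frac{1075089}{4927858} - 2112276\right) = - \frac{6668519 \left(\left(-1075089\right) \frac{1}{4927858} - 2112276\right)}{4} = - \frac{6668519 \left(- \frac{1075089}{4927858} - 2112276\right)}{4} = \left(- \frac{6668519}{4}\right) \left(- \frac{10408997259897}{4927858}\right) = \frac{5339430461428544811}{1516264}$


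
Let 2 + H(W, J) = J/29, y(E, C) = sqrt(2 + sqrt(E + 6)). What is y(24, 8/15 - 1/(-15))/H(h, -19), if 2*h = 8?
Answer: -29*sqrt(2 + sqrt(30))/77 ≈ -1.0299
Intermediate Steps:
h = 4 (h = (1/2)*8 = 4)
y(E, C) = sqrt(2 + sqrt(6 + E))
H(W, J) = -2 + J/29
y(24, 8/15 - 1/(-15))/H(h, -19) = sqrt(2 + sqrt(6 + 24))/(-2 + (1/29)*(-19)) = sqrt(2 + sqrt(30))/(-2 - 19/29) = sqrt(2 + sqrt(30))/(-77/29) = sqrt(2 + sqrt(30))*(-29/77) = -29*sqrt(2 + sqrt(30))/77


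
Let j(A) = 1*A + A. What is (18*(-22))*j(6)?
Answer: -4752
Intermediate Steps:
j(A) = 2*A (j(A) = A + A = 2*A)
(18*(-22))*j(6) = (18*(-22))*(2*6) = -396*12 = -4752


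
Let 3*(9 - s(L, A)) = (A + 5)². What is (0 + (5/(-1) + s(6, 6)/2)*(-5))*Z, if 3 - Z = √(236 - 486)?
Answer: 310 - 1550*I*√10/3 ≈ 310.0 - 1633.8*I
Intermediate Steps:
s(L, A) = 9 - (5 + A)²/3 (s(L, A) = 9 - (A + 5)²/3 = 9 - (5 + A)²/3)
Z = 3 - 5*I*√10 (Z = 3 - √(236 - 486) = 3 - √(-250) = 3 - 5*I*√10 ≈ 3.0 - 15.811*I)
(0 + (5/(-1) + s(6, 6)/2)*(-5))*Z = (0 + (5/(-1) + (9 - (5 + 6)²/3)/2)*(-5))*(3 - 5*I*√10) = (0 + (5*(-1) + (9 - ⅓*11²)*(½))*(-5))*(3 - 5*I*√10) = (0 + (-5 + (9 - ⅓*121)*(½))*(-5))*(3 - 5*I*√10) = (0 + (-5 + (9 - 121/3)*(½))*(-5))*(3 - 5*I*√10) = (0 + (-5 - 94/3*½)*(-5))*(3 - 5*I*√10) = (0 + (-5 - 47/3)*(-5))*(3 - 5*I*√10) = (0 - 62/3*(-5))*(3 - 5*I*√10) = (0 + 310/3)*(3 - 5*I*√10) = 310*(3 - 5*I*√10)/3 = 310 - 1550*I*√10/3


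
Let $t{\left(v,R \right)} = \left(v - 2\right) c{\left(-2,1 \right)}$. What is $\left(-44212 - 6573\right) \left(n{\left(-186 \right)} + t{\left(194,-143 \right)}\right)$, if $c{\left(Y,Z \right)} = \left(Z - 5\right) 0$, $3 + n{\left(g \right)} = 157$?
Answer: $-7820890$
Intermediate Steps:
$n{\left(g \right)} = 154$ ($n{\left(g \right)} = -3 + 157 = 154$)
$c{\left(Y,Z \right)} = 0$ ($c{\left(Y,Z \right)} = \left(Z - 5\right) 0 = \left(-5 + Z\right) 0 = 0$)
$t{\left(v,R \right)} = 0$ ($t{\left(v,R \right)} = \left(v - 2\right) 0 = \left(-2 + v\right) 0 = 0$)
$\left(-44212 - 6573\right) \left(n{\left(-186 \right)} + t{\left(194,-143 \right)}\right) = \left(-44212 - 6573\right) \left(154 + 0\right) = \left(-50785\right) 154 = -7820890$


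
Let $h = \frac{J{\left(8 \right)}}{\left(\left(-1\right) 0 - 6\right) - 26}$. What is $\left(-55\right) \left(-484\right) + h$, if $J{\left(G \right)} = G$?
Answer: $\frac{106479}{4} \approx 26620.0$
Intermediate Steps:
$h = - \frac{1}{4}$ ($h = \frac{8}{\left(\left(-1\right) 0 - 6\right) - 26} = \frac{8}{\left(0 - 6\right) - 26} = \frac{8}{-6 - 26} = \frac{8}{-32} = 8 \left(- \frac{1}{32}\right) = - \frac{1}{4} \approx -0.25$)
$\left(-55\right) \left(-484\right) + h = \left(-55\right) \left(-484\right) - \frac{1}{4} = 26620 - \frac{1}{4} = \frac{106479}{4}$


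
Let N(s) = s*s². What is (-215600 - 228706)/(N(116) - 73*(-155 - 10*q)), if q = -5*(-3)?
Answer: -444306/1583161 ≈ -0.28064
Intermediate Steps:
N(s) = s³
q = 15
(-215600 - 228706)/(N(116) - 73*(-155 - 10*q)) = (-215600 - 228706)/(116³ - 73*(-155 - 10*15)) = -444306/(1560896 - 73*(-155 - 150)) = -444306/(1560896 - 73*(-305)) = -444306/(1560896 + 22265) = -444306/1583161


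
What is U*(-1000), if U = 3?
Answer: -3000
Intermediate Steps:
U*(-1000) = 3*(-1000) = -3000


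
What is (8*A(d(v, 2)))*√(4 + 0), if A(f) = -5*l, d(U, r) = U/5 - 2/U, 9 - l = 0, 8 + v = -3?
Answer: -720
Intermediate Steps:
v = -11 (v = -8 - 3 = -11)
l = 9 (l = 9 - 1*0 = 9 + 0 = 9)
d(U, r) = -2/U + U/5 (d(U, r) = U*(⅕) - 2/U = U/5 - 2/U = -2/U + U/5)
A(f) = -45 (A(f) = -5*9 = -45)
(8*A(d(v, 2)))*√(4 + 0) = (8*(-45))*√(4 + 0) = -360*√4 = -360*2 = -720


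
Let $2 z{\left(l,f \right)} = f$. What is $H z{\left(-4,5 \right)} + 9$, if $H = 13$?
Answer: $\frac{83}{2} \approx 41.5$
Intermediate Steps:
$z{\left(l,f \right)} = \frac{f}{2}$
$H z{\left(-4,5 \right)} + 9 = 13 \cdot \frac{1}{2} \cdot 5 + 9 = 13 \cdot \frac{5}{2} + 9 = \frac{65}{2} + 9 = \frac{83}{2}$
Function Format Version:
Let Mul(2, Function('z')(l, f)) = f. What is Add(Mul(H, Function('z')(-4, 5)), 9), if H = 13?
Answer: Rational(83, 2) ≈ 41.500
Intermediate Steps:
Function('z')(l, f) = Mul(Rational(1, 2), f)
Add(Mul(H, Function('z')(-4, 5)), 9) = Add(Mul(13, Mul(Rational(1, 2), 5)), 9) = Add(Mul(13, Rational(5, 2)), 9) = Add(Rational(65, 2), 9) = Rational(83, 2)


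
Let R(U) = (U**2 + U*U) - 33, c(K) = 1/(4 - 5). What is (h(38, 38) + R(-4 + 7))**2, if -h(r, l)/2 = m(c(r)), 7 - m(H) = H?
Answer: 961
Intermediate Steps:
c(K) = -1 (c(K) = 1/(-1) = -1)
m(H) = 7 - H
h(r, l) = -16 (h(r, l) = -2*(7 - 1*(-1)) = -2*(7 + 1) = -2*8 = -16)
R(U) = -33 + 2*U**2 (R(U) = (U**2 + U**2) - 33 = 2*U**2 - 33 = -33 + 2*U**2)
(h(38, 38) + R(-4 + 7))**2 = (-16 + (-33 + 2*(-4 + 7)**2))**2 = (-16 + (-33 + 2*3**2))**2 = (-16 + (-33 + 2*9))**2 = (-16 + (-33 + 18))**2 = (-16 - 15)**2 = (-31)**2 = 961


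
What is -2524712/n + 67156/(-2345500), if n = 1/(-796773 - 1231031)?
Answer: 3002017818084179211/586375 ≈ 5.1196e+12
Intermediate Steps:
n = -1/2027804 (n = 1/(-2027804) = -1/2027804 ≈ -4.9314e-7)
-2524712/n + 67156/(-2345500) = -2524712/(-1/2027804) + 67156/(-2345500) = -2524712*(-2027804) + 67156*(-1/2345500) = 5119621092448 - 16789/586375 = 3002017818084179211/586375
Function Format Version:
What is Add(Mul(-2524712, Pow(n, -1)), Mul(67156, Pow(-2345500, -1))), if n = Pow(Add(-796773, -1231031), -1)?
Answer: Rational(3002017818084179211, 586375) ≈ 5.1196e+12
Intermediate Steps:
n = Rational(-1, 2027804) (n = Pow(-2027804, -1) = Rational(-1, 2027804) ≈ -4.9314e-7)
Add(Mul(-2524712, Pow(n, -1)), Mul(67156, Pow(-2345500, -1))) = Add(Mul(-2524712, Pow(Rational(-1, 2027804), -1)), Mul(67156, Pow(-2345500, -1))) = Add(Mul(-2524712, -2027804), Mul(67156, Rational(-1, 2345500))) = Add(5119621092448, Rational(-16789, 586375)) = Rational(3002017818084179211, 586375)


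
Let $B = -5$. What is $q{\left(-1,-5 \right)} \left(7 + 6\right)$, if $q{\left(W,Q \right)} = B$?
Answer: $-65$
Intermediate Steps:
$q{\left(W,Q \right)} = -5$
$q{\left(-1,-5 \right)} \left(7 + 6\right) = - 5 \left(7 + 6\right) = \left(-5\right) 13 = -65$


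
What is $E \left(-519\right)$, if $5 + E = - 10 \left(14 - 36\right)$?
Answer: $-111585$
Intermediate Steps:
$E = 215$ ($E = -5 - 10 \left(14 - 36\right) = -5 - -220 = -5 + 220 = 215$)
$E \left(-519\right) = 215 \left(-519\right) = -111585$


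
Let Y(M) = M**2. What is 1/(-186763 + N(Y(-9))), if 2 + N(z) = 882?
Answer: -1/185883 ≈ -5.3797e-6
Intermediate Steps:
N(z) = 880 (N(z) = -2 + 882 = 880)
1/(-186763 + N(Y(-9))) = 1/(-186763 + 880) = 1/(-185883) = -1/185883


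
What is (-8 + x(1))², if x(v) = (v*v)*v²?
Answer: 49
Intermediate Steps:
x(v) = v⁴ (x(v) = v²*v² = v⁴)
(-8 + x(1))² = (-8 + 1⁴)² = (-8 + 1)² = (-7)² = 49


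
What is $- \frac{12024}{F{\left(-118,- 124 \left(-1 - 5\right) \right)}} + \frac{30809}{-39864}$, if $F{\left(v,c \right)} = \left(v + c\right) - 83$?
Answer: $- \frac{165351341}{7215384} \approx -22.917$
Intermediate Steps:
$F{\left(v,c \right)} = -83 + c + v$ ($F{\left(v,c \right)} = \left(c + v\right) - 83 = -83 + c + v$)
$- \frac{12024}{F{\left(-118,- 124 \left(-1 - 5\right) \right)}} + \frac{30809}{-39864} = - \frac{12024}{-83 - 124 \left(-1 - 5\right) - 118} + \frac{30809}{-39864} = - \frac{12024}{-83 - -744 - 118} + 30809 \left(- \frac{1}{39864}\right) = - \frac{12024}{-83 + 744 - 118} - \frac{30809}{39864} = - \frac{12024}{543} - \frac{30809}{39864} = \left(-12024\right) \frac{1}{543} - \frac{30809}{39864} = - \frac{4008}{181} - \frac{30809}{39864} = - \frac{165351341}{7215384}$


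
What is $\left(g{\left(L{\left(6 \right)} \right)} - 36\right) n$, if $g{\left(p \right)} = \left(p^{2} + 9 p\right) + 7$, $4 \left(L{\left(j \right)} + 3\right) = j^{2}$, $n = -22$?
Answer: $-1342$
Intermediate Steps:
$L{\left(j \right)} = -3 + \frac{j^{2}}{4}$
$g{\left(p \right)} = 7 + p^{2} + 9 p$
$\left(g{\left(L{\left(6 \right)} \right)} - 36\right) n = \left(\left(7 + \left(-3 + \frac{6^{2}}{4}\right)^{2} + 9 \left(-3 + \frac{6^{2}}{4}\right)\right) - 36\right) \left(-22\right) = \left(\left(7 + \left(-3 + \frac{1}{4} \cdot 36\right)^{2} + 9 \left(-3 + \frac{1}{4} \cdot 36\right)\right) - 36\right) \left(-22\right) = \left(\left(7 + \left(-3 + 9\right)^{2} + 9 \left(-3 + 9\right)\right) - 36\right) \left(-22\right) = \left(\left(7 + 6^{2} + 9 \cdot 6\right) - 36\right) \left(-22\right) = \left(\left(7 + 36 + 54\right) - 36\right) \left(-22\right) = \left(97 - 36\right) \left(-22\right) = 61 \left(-22\right) = -1342$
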